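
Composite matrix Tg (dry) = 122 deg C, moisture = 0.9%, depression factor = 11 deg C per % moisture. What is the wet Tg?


Tg_wet = Tg_dry - k*moisture = 122 - 11*0.9 = 112.1 deg C

112.1 deg C


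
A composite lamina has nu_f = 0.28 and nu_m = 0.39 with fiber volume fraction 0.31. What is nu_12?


nu_12 = nu_f*Vf + nu_m*(1-Vf) = 0.28*0.31 + 0.39*0.69 = 0.3559

0.3559


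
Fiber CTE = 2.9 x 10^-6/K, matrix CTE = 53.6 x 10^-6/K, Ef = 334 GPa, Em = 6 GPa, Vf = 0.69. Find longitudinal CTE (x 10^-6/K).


E1 = Ef*Vf + Em*(1-Vf) = 232.32
alpha_1 = (alpha_f*Ef*Vf + alpha_m*Em*(1-Vf))/E1 = 3.31 x 10^-6/K

3.31 x 10^-6/K


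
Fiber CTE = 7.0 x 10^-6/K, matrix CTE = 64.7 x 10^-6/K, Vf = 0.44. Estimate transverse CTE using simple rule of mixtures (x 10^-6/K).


alpha_2 = alpha_f*Vf + alpha_m*(1-Vf) = 7.0*0.44 + 64.7*0.56 = 39.3 x 10^-6/K

39.3 x 10^-6/K


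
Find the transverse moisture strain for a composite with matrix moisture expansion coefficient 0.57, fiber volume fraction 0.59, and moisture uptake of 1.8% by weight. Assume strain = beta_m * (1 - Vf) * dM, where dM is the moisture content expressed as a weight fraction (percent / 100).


dM = 1.8/100 = 0.018
strain = beta_m * (1-Vf) * dM = 0.57 * 0.41 * 0.018 = 0.0042066

0.0042066


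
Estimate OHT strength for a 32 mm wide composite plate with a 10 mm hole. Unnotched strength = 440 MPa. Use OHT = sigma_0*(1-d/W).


OHT = sigma_0*(1-d/W) = 440*(1-10/32) = 302.5 MPa

302.5 MPa


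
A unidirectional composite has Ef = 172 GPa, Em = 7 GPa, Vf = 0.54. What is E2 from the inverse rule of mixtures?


1/E2 = Vf/Ef + (1-Vf)/Em = 0.54/172 + 0.46/7
E2 = 14.52 GPa

14.52 GPa


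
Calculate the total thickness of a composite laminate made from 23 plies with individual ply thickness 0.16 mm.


h = n * t_ply = 23 * 0.16 = 3.68 mm

3.68 mm


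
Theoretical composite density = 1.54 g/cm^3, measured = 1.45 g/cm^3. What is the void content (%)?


Void% = (rho_theo - rho_actual)/rho_theo * 100 = (1.54 - 1.45)/1.54 * 100 = 5.84%

5.84%


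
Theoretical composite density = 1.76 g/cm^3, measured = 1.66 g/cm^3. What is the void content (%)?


Void% = (rho_theo - rho_actual)/rho_theo * 100 = (1.76 - 1.66)/1.76 * 100 = 5.68%

5.68%


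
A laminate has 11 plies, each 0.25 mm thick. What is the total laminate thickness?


h = n * t_ply = 11 * 0.25 = 2.75 mm

2.75 mm


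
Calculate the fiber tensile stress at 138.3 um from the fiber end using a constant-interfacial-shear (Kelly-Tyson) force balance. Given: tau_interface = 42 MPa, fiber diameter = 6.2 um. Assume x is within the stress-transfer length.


Force balance: sigma_f * (pi*d^2/4) = tau * (pi*d) * x  ->  sigma_f = 4 * tau * x / d
sigma_f = 4 * 42 * 138.3 / 6.2 = 3747.5 MPa

3747.5 MPa


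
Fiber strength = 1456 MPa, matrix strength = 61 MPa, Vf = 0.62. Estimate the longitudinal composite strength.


sigma_1 = sigma_f*Vf + sigma_m*(1-Vf) = 1456*0.62 + 61*0.38 = 925.9 MPa

925.9 MPa


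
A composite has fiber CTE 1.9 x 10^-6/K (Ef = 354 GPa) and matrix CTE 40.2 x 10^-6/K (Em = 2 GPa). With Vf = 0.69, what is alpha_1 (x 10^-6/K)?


E1 = Ef*Vf + Em*(1-Vf) = 244.88
alpha_1 = (alpha_f*Ef*Vf + alpha_m*Em*(1-Vf))/E1 = 2.0 x 10^-6/K

2.0 x 10^-6/K


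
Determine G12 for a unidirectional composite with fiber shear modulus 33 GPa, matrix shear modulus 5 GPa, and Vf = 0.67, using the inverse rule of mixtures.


1/G12 = Vf/Gf + (1-Vf)/Gm = 0.67/33 + 0.33/5
G12 = 11.59 GPa

11.59 GPa


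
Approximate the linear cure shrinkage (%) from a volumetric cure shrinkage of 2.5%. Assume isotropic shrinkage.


Linear shrinkage ≈ vol_shrink/3 = 2.5/3 = 0.833%

0.833%


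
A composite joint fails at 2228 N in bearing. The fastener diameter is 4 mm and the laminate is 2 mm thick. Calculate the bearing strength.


sigma_br = F/(d*h) = 2228/(4*2) = 278.5 MPa

278.5 MPa


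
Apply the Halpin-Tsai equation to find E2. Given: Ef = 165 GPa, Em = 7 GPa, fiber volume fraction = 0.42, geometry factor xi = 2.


eta = (Ef/Em - 1)/(Ef/Em + xi) = (23.5714 - 1)/(23.5714 + 2) = 0.8827
E2 = Em*(1+xi*eta*Vf)/(1-eta*Vf) = 19.37 GPa

19.37 GPa


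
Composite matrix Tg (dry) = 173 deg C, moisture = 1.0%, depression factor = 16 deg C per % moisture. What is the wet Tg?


Tg_wet = Tg_dry - k*moisture = 173 - 16*1.0 = 157.0 deg C

157.0 deg C


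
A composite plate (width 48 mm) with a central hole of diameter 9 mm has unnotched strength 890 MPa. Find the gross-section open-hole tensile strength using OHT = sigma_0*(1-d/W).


OHT = sigma_0*(1-d/W) = 890*(1-9/48) = 723.1 MPa

723.1 MPa


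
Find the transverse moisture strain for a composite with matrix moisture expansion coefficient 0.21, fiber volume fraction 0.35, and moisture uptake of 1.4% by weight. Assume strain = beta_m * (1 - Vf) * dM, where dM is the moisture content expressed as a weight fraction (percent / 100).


dM = 1.4/100 = 0.014
strain = beta_m * (1-Vf) * dM = 0.21 * 0.65 * 0.014 = 0.001911

0.001911


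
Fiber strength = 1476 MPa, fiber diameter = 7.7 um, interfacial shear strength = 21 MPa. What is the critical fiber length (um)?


Lc = sigma_f * d / (2 * tau_i) = 1476 * 7.7 / (2 * 21) = 270.6 um

270.6 um


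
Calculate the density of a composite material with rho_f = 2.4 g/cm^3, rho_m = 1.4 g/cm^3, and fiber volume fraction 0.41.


rho_c = rho_f*Vf + rho_m*(1-Vf) = 2.4*0.41 + 1.4*0.59 = 1.81 g/cm^3

1.81 g/cm^3


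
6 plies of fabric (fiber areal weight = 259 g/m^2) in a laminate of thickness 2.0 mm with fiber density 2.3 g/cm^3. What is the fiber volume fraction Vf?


Vf = n * FAW / (rho_f * h * 1000) = 6 * 259 / (2.3 * 2.0 * 1000) = 0.3378

0.3378


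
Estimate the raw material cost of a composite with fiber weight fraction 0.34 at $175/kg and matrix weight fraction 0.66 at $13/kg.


Cost = cost_f*Wf + cost_m*Wm = 175*0.34 + 13*0.66 = $68.08/kg

$68.08/kg


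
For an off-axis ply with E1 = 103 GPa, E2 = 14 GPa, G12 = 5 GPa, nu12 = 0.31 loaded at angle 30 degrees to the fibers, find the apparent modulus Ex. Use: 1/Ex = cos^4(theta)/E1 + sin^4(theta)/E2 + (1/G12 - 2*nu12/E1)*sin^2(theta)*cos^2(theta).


cos^4(30) = 0.5625, sin^4(30) = 0.0625, sin^2(30)*cos^2(30) = 0.1875
1/G12 - 2*nu12/E1 = 1/5 - 2*0.31/103 = 0.193981 GPa^-1
1/Ex = 0.5625/103 + 0.0625/14 + 0.193981*0.1875 = 0.0462968 GPa^-1
Ex = 21.6 GPa

21.6 GPa


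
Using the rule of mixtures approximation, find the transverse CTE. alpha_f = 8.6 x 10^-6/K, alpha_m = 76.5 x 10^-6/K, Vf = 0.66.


alpha_2 = alpha_f*Vf + alpha_m*(1-Vf) = 8.6*0.66 + 76.5*0.34 = 31.7 x 10^-6/K

31.7 x 10^-6/K


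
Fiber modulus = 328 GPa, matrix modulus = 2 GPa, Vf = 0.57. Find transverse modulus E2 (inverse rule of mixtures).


1/E2 = Vf/Ef + (1-Vf)/Em = 0.57/328 + 0.43/2
E2 = 4.61 GPa

4.61 GPa


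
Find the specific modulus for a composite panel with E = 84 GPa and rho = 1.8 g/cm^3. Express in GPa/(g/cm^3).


Specific stiffness = E/rho = 84/1.8 = 46.7 GPa/(g/cm^3)

46.7 GPa/(g/cm^3)


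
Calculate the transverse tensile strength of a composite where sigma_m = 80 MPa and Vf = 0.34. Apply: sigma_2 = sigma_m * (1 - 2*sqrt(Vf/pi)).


factor = 1 - 2*sqrt(0.34/pi) = 0.342
sigma_2 = 80 * 0.342 = 27.36 MPa

27.36 MPa


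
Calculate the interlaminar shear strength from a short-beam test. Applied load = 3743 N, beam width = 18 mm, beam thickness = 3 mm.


ILSS = 3F/(4bh) = 3*3743/(4*18*3) = 51.99 MPa

51.99 MPa


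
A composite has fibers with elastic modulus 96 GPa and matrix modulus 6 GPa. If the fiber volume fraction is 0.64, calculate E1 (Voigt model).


E1 = Ef*Vf + Em*(1-Vf) = 96*0.64 + 6*0.36 = 63.6 GPa

63.6 GPa


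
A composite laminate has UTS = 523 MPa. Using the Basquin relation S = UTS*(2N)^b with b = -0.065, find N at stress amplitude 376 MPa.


N = 0.5 * (S/UTS)^(1/b) = 0.5 * (376/523)^(1/-0.065) = 80.1306 cycles

80.1306 cycles


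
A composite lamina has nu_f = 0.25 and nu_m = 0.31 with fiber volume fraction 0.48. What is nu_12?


nu_12 = nu_f*Vf + nu_m*(1-Vf) = 0.25*0.48 + 0.31*0.52 = 0.2812

0.2812


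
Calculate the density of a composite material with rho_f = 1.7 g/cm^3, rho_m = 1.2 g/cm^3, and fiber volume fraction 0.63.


rho_c = rho_f*Vf + rho_m*(1-Vf) = 1.7*0.63 + 1.2*0.37 = 1.515 g/cm^3

1.515 g/cm^3


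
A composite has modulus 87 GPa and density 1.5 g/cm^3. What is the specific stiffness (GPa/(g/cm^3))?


Specific stiffness = E/rho = 87/1.5 = 58.0 GPa/(g/cm^3)

58.0 GPa/(g/cm^3)


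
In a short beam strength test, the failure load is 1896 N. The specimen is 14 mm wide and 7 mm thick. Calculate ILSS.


ILSS = 3F/(4bh) = 3*1896/(4*14*7) = 14.51 MPa

14.51 MPa


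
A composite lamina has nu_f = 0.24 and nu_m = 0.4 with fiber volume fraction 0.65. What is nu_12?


nu_12 = nu_f*Vf + nu_m*(1-Vf) = 0.24*0.65 + 0.4*0.35 = 0.296

0.296


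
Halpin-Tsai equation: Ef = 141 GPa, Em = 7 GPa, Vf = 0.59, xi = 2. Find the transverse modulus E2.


eta = (Ef/Em - 1)/(Ef/Em + xi) = (20.1429 - 1)/(20.1429 + 2) = 0.8645
E2 = Em*(1+xi*eta*Vf)/(1-eta*Vf) = 28.86 GPa

28.86 GPa


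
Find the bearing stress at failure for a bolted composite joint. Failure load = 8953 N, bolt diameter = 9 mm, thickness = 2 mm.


sigma_br = F/(d*h) = 8953/(9*2) = 497.4 MPa

497.4 MPa


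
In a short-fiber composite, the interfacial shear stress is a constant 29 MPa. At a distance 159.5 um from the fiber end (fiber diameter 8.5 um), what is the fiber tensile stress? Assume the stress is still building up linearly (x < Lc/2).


Force balance: sigma_f * (pi*d^2/4) = tau * (pi*d) * x  ->  sigma_f = 4 * tau * x / d
sigma_f = 4 * 29 * 159.5 / 8.5 = 2176.7 MPa

2176.7 MPa


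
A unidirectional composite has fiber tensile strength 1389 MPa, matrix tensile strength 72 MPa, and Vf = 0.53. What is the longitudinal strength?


sigma_1 = sigma_f*Vf + sigma_m*(1-Vf) = 1389*0.53 + 72*0.47 = 770.0 MPa

770.0 MPa


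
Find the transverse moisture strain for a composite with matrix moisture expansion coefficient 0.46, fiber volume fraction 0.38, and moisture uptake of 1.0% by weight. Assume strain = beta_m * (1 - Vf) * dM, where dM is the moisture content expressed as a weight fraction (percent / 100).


dM = 1.0/100 = 0.01
strain = beta_m * (1-Vf) * dM = 0.46 * 0.62 * 0.01 = 0.002852

0.002852


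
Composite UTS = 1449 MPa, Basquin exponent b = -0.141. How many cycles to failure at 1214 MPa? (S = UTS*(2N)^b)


N = 0.5 * (S/UTS)^(1/b) = 0.5 * (1214/1449)^(1/-0.141) = 1.7539 cycles

1.7539 cycles


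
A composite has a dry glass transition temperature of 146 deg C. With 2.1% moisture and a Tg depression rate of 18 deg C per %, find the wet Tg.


Tg_wet = Tg_dry - k*moisture = 146 - 18*2.1 = 108.2 deg C

108.2 deg C


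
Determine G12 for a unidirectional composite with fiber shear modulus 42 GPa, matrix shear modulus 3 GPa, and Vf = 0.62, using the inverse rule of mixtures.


1/G12 = Vf/Gf + (1-Vf)/Gm = 0.62/42 + 0.38/3
G12 = 7.07 GPa

7.07 GPa


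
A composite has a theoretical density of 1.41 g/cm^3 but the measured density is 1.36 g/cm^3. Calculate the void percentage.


Void% = (rho_theo - rho_actual)/rho_theo * 100 = (1.41 - 1.36)/1.41 * 100 = 3.55%

3.55%


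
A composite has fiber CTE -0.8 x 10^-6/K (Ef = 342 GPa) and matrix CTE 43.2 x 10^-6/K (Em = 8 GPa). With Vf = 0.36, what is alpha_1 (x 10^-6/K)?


E1 = Ef*Vf + Em*(1-Vf) = 128.24
alpha_1 = (alpha_f*Ef*Vf + alpha_m*Em*(1-Vf))/E1 = 0.96 x 10^-6/K

0.96 x 10^-6/K


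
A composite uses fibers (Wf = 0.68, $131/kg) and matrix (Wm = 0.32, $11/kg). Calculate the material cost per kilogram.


Cost = cost_f*Wf + cost_m*Wm = 131*0.68 + 11*0.32 = $92.6/kg

$92.6/kg


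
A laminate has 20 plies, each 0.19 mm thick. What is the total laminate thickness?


h = n * t_ply = 20 * 0.19 = 3.8 mm

3.8 mm


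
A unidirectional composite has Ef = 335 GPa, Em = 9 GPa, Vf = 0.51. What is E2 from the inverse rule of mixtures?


1/E2 = Vf/Ef + (1-Vf)/Em = 0.51/335 + 0.49/9
E2 = 17.87 GPa

17.87 GPa


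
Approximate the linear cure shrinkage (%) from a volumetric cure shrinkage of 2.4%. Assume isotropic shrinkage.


Linear shrinkage ≈ vol_shrink/3 = 2.4/3 = 0.8%

0.8%


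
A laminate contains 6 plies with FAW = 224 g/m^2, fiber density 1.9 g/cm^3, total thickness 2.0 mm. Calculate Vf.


Vf = n * FAW / (rho_f * h * 1000) = 6 * 224 / (1.9 * 2.0 * 1000) = 0.3537

0.3537


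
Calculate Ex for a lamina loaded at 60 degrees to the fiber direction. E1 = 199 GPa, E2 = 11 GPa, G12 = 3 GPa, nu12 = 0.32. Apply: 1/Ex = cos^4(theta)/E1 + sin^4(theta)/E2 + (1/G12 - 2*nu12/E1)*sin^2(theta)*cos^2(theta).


cos^4(60) = 0.0625, sin^4(60) = 0.5625, sin^2(60)*cos^2(60) = 0.1875
1/G12 - 2*nu12/E1 = 1/3 - 2*0.32/199 = 0.330117 GPa^-1
1/Ex = 0.0625/199 + 0.5625/11 + 0.330117*0.1875 = 0.1133474 GPa^-1
Ex = 8.82 GPa

8.82 GPa


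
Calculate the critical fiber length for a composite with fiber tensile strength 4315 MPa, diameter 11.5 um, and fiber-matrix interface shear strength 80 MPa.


Lc = sigma_f * d / (2 * tau_i) = 4315 * 11.5 / (2 * 80) = 310.1 um

310.1 um


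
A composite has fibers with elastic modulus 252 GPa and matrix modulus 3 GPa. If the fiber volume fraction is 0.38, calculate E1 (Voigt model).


E1 = Ef*Vf + Em*(1-Vf) = 252*0.38 + 3*0.62 = 97.62 GPa

97.62 GPa


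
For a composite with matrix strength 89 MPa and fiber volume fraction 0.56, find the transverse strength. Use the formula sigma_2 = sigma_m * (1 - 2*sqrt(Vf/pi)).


factor = 1 - 2*sqrt(0.56/pi) = 0.1556
sigma_2 = 89 * 0.1556 = 13.85 MPa

13.85 MPa


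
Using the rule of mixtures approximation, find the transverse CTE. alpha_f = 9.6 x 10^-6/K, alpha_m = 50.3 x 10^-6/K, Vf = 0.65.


alpha_2 = alpha_f*Vf + alpha_m*(1-Vf) = 9.6*0.65 + 50.3*0.35 = 23.8 x 10^-6/K

23.8 x 10^-6/K


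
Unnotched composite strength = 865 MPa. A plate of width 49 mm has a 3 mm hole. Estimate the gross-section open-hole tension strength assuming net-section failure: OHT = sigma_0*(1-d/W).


OHT = sigma_0*(1-d/W) = 865*(1-3/49) = 812.0 MPa

812.0 MPa


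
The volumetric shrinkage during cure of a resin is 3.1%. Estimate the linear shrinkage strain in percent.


Linear shrinkage ≈ vol_shrink/3 = 3.1/3 = 1.033%

1.033%


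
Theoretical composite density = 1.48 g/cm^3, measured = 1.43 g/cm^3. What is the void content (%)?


Void% = (rho_theo - rho_actual)/rho_theo * 100 = (1.48 - 1.43)/1.48 * 100 = 3.38%

3.38%


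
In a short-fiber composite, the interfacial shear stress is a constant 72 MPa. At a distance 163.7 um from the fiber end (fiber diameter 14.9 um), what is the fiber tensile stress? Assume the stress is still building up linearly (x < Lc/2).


Force balance: sigma_f * (pi*d^2/4) = tau * (pi*d) * x  ->  sigma_f = 4 * tau * x / d
sigma_f = 4 * 72 * 163.7 / 14.9 = 3164.1 MPa

3164.1 MPa


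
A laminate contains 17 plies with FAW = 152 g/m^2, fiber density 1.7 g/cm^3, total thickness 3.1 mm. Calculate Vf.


Vf = n * FAW / (rho_f * h * 1000) = 17 * 152 / (1.7 * 3.1 * 1000) = 0.4903

0.4903


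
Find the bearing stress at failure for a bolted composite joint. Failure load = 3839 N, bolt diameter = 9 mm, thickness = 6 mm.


sigma_br = F/(d*h) = 3839/(9*6) = 71.1 MPa

71.1 MPa


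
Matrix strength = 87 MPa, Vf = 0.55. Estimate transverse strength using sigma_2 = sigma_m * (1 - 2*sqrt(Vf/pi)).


factor = 1 - 2*sqrt(0.55/pi) = 0.1632
sigma_2 = 87 * 0.1632 = 14.2 MPa

14.2 MPa


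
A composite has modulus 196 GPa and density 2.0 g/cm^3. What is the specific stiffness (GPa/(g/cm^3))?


Specific stiffness = E/rho = 196/2.0 = 98.0 GPa/(g/cm^3)

98.0 GPa/(g/cm^3)


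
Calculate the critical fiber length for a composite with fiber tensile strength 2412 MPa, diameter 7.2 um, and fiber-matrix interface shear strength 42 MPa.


Lc = sigma_f * d / (2 * tau_i) = 2412 * 7.2 / (2 * 42) = 206.7 um

206.7 um


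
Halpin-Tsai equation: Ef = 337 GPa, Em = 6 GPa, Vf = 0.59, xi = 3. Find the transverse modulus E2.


eta = (Ef/Em - 1)/(Ef/Em + xi) = (56.1667 - 1)/(56.1667 + 3) = 0.9324
E2 = Em*(1+xi*eta*Vf)/(1-eta*Vf) = 35.35 GPa

35.35 GPa


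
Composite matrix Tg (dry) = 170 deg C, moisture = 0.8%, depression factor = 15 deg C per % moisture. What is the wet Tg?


Tg_wet = Tg_dry - k*moisture = 170 - 15*0.8 = 158.0 deg C

158.0 deg C


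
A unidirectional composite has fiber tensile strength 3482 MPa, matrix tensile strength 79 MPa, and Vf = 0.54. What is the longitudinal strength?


sigma_1 = sigma_f*Vf + sigma_m*(1-Vf) = 3482*0.54 + 79*0.46 = 1916.6 MPa

1916.6 MPa


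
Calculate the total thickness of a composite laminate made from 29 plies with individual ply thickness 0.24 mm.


h = n * t_ply = 29 * 0.24 = 6.96 mm

6.96 mm


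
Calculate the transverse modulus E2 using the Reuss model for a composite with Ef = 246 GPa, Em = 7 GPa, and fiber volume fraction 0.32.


1/E2 = Vf/Ef + (1-Vf)/Em = 0.32/246 + 0.68/7
E2 = 10.16 GPa

10.16 GPa


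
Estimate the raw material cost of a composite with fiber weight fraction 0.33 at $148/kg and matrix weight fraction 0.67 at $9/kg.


Cost = cost_f*Wf + cost_m*Wm = 148*0.33 + 9*0.67 = $54.87/kg

$54.87/kg


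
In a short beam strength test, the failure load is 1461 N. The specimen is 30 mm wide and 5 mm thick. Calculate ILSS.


ILSS = 3F/(4bh) = 3*1461/(4*30*5) = 7.31 MPa

7.31 MPa


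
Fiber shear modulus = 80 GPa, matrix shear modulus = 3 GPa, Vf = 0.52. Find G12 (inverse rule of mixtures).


1/G12 = Vf/Gf + (1-Vf)/Gm = 0.52/80 + 0.48/3
G12 = 6.01 GPa

6.01 GPa


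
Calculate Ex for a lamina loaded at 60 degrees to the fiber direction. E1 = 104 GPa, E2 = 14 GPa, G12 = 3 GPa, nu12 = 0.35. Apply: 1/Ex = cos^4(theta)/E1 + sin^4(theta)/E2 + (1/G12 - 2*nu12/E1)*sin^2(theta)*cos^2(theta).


cos^4(60) = 0.0625, sin^4(60) = 0.5625, sin^2(60)*cos^2(60) = 0.1875
1/G12 - 2*nu12/E1 = 1/3 - 2*0.35/104 = 0.326603 GPa^-1
1/Ex = 0.0625/104 + 0.5625/14 + 0.326603*0.1875 = 0.1020175 GPa^-1
Ex = 9.8 GPa

9.8 GPa


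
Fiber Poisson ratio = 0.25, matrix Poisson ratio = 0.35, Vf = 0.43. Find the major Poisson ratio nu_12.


nu_12 = nu_f*Vf + nu_m*(1-Vf) = 0.25*0.43 + 0.35*0.57 = 0.307

0.307


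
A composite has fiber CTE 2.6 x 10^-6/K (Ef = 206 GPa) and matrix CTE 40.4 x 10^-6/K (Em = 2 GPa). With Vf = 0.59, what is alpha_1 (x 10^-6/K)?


E1 = Ef*Vf + Em*(1-Vf) = 122.36
alpha_1 = (alpha_f*Ef*Vf + alpha_m*Em*(1-Vf))/E1 = 2.85 x 10^-6/K

2.85 x 10^-6/K


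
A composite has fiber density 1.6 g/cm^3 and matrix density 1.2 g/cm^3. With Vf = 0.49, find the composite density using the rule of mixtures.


rho_c = rho_f*Vf + rho_m*(1-Vf) = 1.6*0.49 + 1.2*0.51 = 1.396 g/cm^3

1.396 g/cm^3


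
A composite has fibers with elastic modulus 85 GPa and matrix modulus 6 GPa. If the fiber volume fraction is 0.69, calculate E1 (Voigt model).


E1 = Ef*Vf + Em*(1-Vf) = 85*0.69 + 6*0.31 = 60.51 GPa

60.51 GPa


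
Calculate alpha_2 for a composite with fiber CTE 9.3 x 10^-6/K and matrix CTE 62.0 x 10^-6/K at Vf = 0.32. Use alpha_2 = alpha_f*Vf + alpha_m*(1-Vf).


alpha_2 = alpha_f*Vf + alpha_m*(1-Vf) = 9.3*0.32 + 62.0*0.68 = 45.1 x 10^-6/K

45.1 x 10^-6/K


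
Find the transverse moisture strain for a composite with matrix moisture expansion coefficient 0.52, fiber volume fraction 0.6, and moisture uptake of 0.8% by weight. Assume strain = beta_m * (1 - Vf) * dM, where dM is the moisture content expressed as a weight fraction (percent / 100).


dM = 0.8/100 = 0.008
strain = beta_m * (1-Vf) * dM = 0.52 * 0.4 * 0.008 = 0.001664

0.001664


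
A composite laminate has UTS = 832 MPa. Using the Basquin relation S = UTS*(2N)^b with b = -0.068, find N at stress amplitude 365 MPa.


N = 0.5 * (S/UTS)^(1/b) = 0.5 * (365/832)^(1/-0.068) = 91449.7828 cycles

91449.7828 cycles


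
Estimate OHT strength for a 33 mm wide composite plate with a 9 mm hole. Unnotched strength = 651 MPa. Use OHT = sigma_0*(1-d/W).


OHT = sigma_0*(1-d/W) = 651*(1-9/33) = 473.5 MPa

473.5 MPa


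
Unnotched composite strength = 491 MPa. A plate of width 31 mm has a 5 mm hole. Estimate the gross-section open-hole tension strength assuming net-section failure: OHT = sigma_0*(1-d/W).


OHT = sigma_0*(1-d/W) = 491*(1-5/31) = 411.8 MPa

411.8 MPa


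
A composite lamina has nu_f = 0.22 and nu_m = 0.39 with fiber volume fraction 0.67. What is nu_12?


nu_12 = nu_f*Vf + nu_m*(1-Vf) = 0.22*0.67 + 0.39*0.33 = 0.2761

0.2761


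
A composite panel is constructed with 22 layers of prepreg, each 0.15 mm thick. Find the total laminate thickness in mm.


h = n * t_ply = 22 * 0.15 = 3.3 mm

3.3 mm


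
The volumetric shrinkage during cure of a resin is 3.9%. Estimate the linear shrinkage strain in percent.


Linear shrinkage ≈ vol_shrink/3 = 3.9/3 = 1.3%

1.3%


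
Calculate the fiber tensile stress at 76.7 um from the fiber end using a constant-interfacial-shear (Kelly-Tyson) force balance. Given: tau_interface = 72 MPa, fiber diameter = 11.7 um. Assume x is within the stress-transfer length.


Force balance: sigma_f * (pi*d^2/4) = tau * (pi*d) * x  ->  sigma_f = 4 * tau * x / d
sigma_f = 4 * 72 * 76.7 / 11.7 = 1888.0 MPa

1888.0 MPa


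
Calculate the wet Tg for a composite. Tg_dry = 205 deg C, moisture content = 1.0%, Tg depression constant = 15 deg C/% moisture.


Tg_wet = Tg_dry - k*moisture = 205 - 15*1.0 = 190.0 deg C

190.0 deg C


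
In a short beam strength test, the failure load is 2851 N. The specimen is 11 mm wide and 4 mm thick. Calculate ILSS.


ILSS = 3F/(4bh) = 3*2851/(4*11*4) = 48.6 MPa

48.6 MPa


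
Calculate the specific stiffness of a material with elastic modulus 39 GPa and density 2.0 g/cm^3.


Specific stiffness = E/rho = 39/2.0 = 19.5 GPa/(g/cm^3)

19.5 GPa/(g/cm^3)


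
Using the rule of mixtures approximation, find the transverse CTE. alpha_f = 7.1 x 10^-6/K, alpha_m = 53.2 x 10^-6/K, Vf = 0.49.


alpha_2 = alpha_f*Vf + alpha_m*(1-Vf) = 7.1*0.49 + 53.2*0.51 = 30.6 x 10^-6/K

30.6 x 10^-6/K


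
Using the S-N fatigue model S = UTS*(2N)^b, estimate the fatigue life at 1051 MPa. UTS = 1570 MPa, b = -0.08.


N = 0.5 * (S/UTS)^(1/b) = 0.5 * (1051/1570)^(1/-0.08) = 75.4539 cycles

75.4539 cycles


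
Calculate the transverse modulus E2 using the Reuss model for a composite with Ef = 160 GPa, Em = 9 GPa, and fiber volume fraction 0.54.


1/E2 = Vf/Ef + (1-Vf)/Em = 0.54/160 + 0.46/9
E2 = 18.35 GPa

18.35 GPa


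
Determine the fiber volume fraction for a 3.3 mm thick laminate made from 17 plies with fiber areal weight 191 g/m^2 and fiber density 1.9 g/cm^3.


Vf = n * FAW / (rho_f * h * 1000) = 17 * 191 / (1.9 * 3.3 * 1000) = 0.5179

0.5179


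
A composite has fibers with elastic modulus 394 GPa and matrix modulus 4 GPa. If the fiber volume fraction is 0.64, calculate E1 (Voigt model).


E1 = Ef*Vf + Em*(1-Vf) = 394*0.64 + 4*0.36 = 253.6 GPa

253.6 GPa


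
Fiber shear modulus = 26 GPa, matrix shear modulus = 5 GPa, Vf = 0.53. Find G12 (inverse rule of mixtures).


1/G12 = Vf/Gf + (1-Vf)/Gm = 0.53/26 + 0.47/5
G12 = 8.74 GPa

8.74 GPa


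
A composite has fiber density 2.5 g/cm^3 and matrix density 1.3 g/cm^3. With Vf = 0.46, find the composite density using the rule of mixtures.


rho_c = rho_f*Vf + rho_m*(1-Vf) = 2.5*0.46 + 1.3*0.54 = 1.852 g/cm^3

1.852 g/cm^3


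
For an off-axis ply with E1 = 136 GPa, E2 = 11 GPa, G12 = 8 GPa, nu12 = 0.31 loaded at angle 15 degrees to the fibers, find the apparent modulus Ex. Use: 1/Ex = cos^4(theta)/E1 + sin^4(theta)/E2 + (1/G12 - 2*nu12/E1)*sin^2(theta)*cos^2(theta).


cos^4(15) = 0.870513, sin^4(15) = 0.004487, sin^2(15)*cos^2(15) = 0.0625
1/G12 - 2*nu12/E1 = 1/8 - 2*0.31/136 = 0.120441 GPa^-1
1/Ex = 0.870513/136 + 0.004487/11 + 0.120441*0.0625 = 0.0143363 GPa^-1
Ex = 69.75 GPa

69.75 GPa


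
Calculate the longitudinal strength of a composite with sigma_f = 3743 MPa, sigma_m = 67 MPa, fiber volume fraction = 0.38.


sigma_1 = sigma_f*Vf + sigma_m*(1-Vf) = 3743*0.38 + 67*0.62 = 1463.9 MPa

1463.9 MPa


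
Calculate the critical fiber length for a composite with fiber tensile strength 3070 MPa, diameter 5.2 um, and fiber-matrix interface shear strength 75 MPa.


Lc = sigma_f * d / (2 * tau_i) = 3070 * 5.2 / (2 * 75) = 106.4 um

106.4 um


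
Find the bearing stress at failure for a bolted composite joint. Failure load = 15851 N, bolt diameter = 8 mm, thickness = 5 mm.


sigma_br = F/(d*h) = 15851/(8*5) = 396.3 MPa

396.3 MPa


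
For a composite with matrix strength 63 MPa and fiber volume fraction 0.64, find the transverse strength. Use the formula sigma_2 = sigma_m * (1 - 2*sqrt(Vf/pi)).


factor = 1 - 2*sqrt(0.64/pi) = 0.0973
sigma_2 = 63 * 0.0973 = 6.13 MPa

6.13 MPa


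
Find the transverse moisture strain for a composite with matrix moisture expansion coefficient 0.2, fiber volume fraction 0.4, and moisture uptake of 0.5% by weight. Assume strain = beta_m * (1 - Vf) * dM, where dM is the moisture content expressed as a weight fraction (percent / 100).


dM = 0.5/100 = 0.005
strain = beta_m * (1-Vf) * dM = 0.2 * 0.6 * 0.005 = 0.0006

0.0006


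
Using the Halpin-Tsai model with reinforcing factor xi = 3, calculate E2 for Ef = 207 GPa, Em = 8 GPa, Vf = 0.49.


eta = (Ef/Em - 1)/(Ef/Em + xi) = (25.875 - 1)/(25.875 + 3) = 0.8615
E2 = Em*(1+xi*eta*Vf)/(1-eta*Vf) = 31.37 GPa

31.37 GPa


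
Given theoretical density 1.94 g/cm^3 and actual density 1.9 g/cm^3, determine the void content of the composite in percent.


Void% = (rho_theo - rho_actual)/rho_theo * 100 = (1.94 - 1.9)/1.94 * 100 = 2.06%

2.06%


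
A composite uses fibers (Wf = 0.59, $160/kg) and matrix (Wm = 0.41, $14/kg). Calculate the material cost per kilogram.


Cost = cost_f*Wf + cost_m*Wm = 160*0.59 + 14*0.41 = $100.14/kg

$100.14/kg


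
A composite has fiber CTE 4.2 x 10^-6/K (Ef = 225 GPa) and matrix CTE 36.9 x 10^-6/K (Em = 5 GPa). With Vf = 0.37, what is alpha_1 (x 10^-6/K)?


E1 = Ef*Vf + Em*(1-Vf) = 86.4
alpha_1 = (alpha_f*Ef*Vf + alpha_m*Em*(1-Vf))/E1 = 5.39 x 10^-6/K

5.39 x 10^-6/K


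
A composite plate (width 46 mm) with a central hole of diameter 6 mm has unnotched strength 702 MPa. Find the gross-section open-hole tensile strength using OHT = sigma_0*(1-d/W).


OHT = sigma_0*(1-d/W) = 702*(1-6/46) = 610.4 MPa

610.4 MPa


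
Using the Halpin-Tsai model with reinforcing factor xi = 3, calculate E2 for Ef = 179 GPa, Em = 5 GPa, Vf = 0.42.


eta = (Ef/Em - 1)/(Ef/Em + xi) = (35.8 - 1)/(35.8 + 3) = 0.8969
E2 = Em*(1+xi*eta*Vf)/(1-eta*Vf) = 17.09 GPa

17.09 GPa


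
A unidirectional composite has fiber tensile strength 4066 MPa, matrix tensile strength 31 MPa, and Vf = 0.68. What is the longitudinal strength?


sigma_1 = sigma_f*Vf + sigma_m*(1-Vf) = 4066*0.68 + 31*0.32 = 2774.8 MPa

2774.8 MPa


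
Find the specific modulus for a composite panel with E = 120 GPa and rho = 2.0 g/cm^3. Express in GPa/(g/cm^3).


Specific stiffness = E/rho = 120/2.0 = 60.0 GPa/(g/cm^3)

60.0 GPa/(g/cm^3)


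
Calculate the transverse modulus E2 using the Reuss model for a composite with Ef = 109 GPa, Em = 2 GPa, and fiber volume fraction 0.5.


1/E2 = Vf/Ef + (1-Vf)/Em = 0.5/109 + 0.5/2
E2 = 3.93 GPa

3.93 GPa


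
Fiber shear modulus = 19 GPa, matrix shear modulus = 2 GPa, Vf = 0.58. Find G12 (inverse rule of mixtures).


1/G12 = Vf/Gf + (1-Vf)/Gm = 0.58/19 + 0.42/2
G12 = 4.16 GPa

4.16 GPa


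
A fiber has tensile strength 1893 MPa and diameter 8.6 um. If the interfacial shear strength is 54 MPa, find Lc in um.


Lc = sigma_f * d / (2 * tau_i) = 1893 * 8.6 / (2 * 54) = 150.7 um

150.7 um


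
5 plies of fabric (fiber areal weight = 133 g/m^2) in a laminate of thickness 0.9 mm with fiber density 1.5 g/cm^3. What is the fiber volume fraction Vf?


Vf = n * FAW / (rho_f * h * 1000) = 5 * 133 / (1.5 * 0.9 * 1000) = 0.4926

0.4926


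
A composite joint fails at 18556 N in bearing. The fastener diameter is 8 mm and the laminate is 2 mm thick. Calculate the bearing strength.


sigma_br = F/(d*h) = 18556/(8*2) = 1159.8 MPa

1159.8 MPa


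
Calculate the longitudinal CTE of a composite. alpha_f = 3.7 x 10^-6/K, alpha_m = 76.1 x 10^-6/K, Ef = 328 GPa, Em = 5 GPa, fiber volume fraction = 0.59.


E1 = Ef*Vf + Em*(1-Vf) = 195.57
alpha_1 = (alpha_f*Ef*Vf + alpha_m*Em*(1-Vf))/E1 = 4.46 x 10^-6/K

4.46 x 10^-6/K


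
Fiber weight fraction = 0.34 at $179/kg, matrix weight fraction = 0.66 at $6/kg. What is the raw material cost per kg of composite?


Cost = cost_f*Wf + cost_m*Wm = 179*0.34 + 6*0.66 = $64.82/kg

$64.82/kg


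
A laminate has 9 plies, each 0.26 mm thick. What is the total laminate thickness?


h = n * t_ply = 9 * 0.26 = 2.34 mm

2.34 mm


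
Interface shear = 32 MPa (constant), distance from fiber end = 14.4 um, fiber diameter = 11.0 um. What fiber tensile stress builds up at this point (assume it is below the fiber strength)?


Force balance: sigma_f * (pi*d^2/4) = tau * (pi*d) * x  ->  sigma_f = 4 * tau * x / d
sigma_f = 4 * 32 * 14.4 / 11.0 = 167.6 MPa

167.6 MPa


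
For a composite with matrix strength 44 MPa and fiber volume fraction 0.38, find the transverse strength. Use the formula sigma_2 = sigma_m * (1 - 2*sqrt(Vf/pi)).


factor = 1 - 2*sqrt(0.38/pi) = 0.3044
sigma_2 = 44 * 0.3044 = 13.39 MPa

13.39 MPa


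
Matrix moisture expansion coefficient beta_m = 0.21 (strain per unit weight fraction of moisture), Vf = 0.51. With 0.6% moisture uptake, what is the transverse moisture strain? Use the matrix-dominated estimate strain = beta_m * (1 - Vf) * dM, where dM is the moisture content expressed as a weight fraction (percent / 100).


dM = 0.6/100 = 0.006
strain = beta_m * (1-Vf) * dM = 0.21 * 0.49 * 0.006 = 0.0006174

0.0006174


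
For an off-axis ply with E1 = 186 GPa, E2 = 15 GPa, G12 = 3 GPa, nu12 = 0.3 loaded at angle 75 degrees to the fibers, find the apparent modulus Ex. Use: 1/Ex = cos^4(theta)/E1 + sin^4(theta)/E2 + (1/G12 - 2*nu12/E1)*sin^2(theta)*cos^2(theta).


cos^4(75) = 0.004487, sin^4(75) = 0.870513, sin^2(75)*cos^2(75) = 0.0625
1/G12 - 2*nu12/E1 = 1/3 - 2*0.3/186 = 0.330108 GPa^-1
1/Ex = 0.004487/186 + 0.870513/15 + 0.330108*0.0625 = 0.07869 GPa^-1
Ex = 12.71 GPa

12.71 GPa


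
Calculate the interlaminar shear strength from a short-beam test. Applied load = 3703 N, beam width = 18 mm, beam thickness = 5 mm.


ILSS = 3F/(4bh) = 3*3703/(4*18*5) = 30.86 MPa

30.86 MPa


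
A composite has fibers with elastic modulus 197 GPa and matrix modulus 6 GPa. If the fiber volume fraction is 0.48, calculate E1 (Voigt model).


E1 = Ef*Vf + Em*(1-Vf) = 197*0.48 + 6*0.52 = 97.68 GPa

97.68 GPa


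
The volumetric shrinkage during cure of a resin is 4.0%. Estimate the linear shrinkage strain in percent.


Linear shrinkage ≈ vol_shrink/3 = 4.0/3 = 1.333%

1.333%


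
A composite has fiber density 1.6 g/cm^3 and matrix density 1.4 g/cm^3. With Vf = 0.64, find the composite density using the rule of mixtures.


rho_c = rho_f*Vf + rho_m*(1-Vf) = 1.6*0.64 + 1.4*0.36 = 1.528 g/cm^3

1.528 g/cm^3


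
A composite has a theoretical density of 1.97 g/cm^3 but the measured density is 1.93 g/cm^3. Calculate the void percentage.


Void% = (rho_theo - rho_actual)/rho_theo * 100 = (1.97 - 1.93)/1.97 * 100 = 2.03%

2.03%


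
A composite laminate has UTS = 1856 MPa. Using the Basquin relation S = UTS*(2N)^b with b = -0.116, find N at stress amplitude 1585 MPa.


N = 0.5 * (S/UTS)^(1/b) = 0.5 * (1585/1856)^(1/-0.116) = 1.9494 cycles

1.9494 cycles


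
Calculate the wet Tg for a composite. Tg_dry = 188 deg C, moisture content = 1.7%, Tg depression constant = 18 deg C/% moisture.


Tg_wet = Tg_dry - k*moisture = 188 - 18*1.7 = 157.4 deg C

157.4 deg C


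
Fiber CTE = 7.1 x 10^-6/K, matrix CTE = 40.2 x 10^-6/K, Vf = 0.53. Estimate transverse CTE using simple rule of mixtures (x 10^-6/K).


alpha_2 = alpha_f*Vf + alpha_m*(1-Vf) = 7.1*0.53 + 40.2*0.47 = 22.7 x 10^-6/K

22.7 x 10^-6/K


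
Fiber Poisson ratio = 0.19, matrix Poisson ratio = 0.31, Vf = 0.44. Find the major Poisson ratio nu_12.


nu_12 = nu_f*Vf + nu_m*(1-Vf) = 0.19*0.44 + 0.31*0.56 = 0.2572

0.2572


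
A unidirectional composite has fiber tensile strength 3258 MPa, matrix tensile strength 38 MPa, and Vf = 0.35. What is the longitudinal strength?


sigma_1 = sigma_f*Vf + sigma_m*(1-Vf) = 3258*0.35 + 38*0.65 = 1165.0 MPa

1165.0 MPa


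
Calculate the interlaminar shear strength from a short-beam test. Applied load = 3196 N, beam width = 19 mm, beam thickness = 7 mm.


ILSS = 3F/(4bh) = 3*3196/(4*19*7) = 18.02 MPa

18.02 MPa


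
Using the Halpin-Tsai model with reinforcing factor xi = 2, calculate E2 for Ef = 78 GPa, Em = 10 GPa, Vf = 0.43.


eta = (Ef/Em - 1)/(Ef/Em + xi) = (7.8 - 1)/(7.8 + 2) = 0.6939
E2 = Em*(1+xi*eta*Vf)/(1-eta*Vf) = 22.76 GPa

22.76 GPa


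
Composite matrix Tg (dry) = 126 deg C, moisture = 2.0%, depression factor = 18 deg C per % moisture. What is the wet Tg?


Tg_wet = Tg_dry - k*moisture = 126 - 18*2.0 = 90.0 deg C

90.0 deg C


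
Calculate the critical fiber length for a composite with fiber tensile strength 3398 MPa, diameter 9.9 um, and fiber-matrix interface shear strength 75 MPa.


Lc = sigma_f * d / (2 * tau_i) = 3398 * 9.9 / (2 * 75) = 224.3 um

224.3 um


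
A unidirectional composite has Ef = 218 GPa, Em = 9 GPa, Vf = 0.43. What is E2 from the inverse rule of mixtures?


1/E2 = Vf/Ef + (1-Vf)/Em = 0.43/218 + 0.57/9
E2 = 15.31 GPa

15.31 GPa


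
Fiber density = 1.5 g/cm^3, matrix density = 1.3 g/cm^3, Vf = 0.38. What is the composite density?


rho_c = rho_f*Vf + rho_m*(1-Vf) = 1.5*0.38 + 1.3*0.62 = 1.376 g/cm^3

1.376 g/cm^3


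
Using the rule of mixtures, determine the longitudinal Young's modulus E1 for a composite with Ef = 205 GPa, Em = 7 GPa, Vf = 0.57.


E1 = Ef*Vf + Em*(1-Vf) = 205*0.57 + 7*0.43 = 119.86 GPa

119.86 GPa


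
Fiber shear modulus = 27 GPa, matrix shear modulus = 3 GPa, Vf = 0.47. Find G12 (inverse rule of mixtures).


1/G12 = Vf/Gf + (1-Vf)/Gm = 0.47/27 + 0.53/3
G12 = 5.15 GPa

5.15 GPa


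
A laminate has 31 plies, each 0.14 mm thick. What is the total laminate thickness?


h = n * t_ply = 31 * 0.14 = 4.34 mm

4.34 mm


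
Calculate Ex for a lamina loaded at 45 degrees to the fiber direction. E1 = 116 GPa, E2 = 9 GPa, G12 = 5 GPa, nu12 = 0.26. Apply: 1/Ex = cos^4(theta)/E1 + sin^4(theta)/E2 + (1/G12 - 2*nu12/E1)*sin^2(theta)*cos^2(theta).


cos^4(45) = 0.25, sin^4(45) = 0.25, sin^2(45)*cos^2(45) = 0.25
1/G12 - 2*nu12/E1 = 1/5 - 2*0.26/116 = 0.195517 GPa^-1
1/Ex = 0.25/116 + 0.25/9 + 0.195517*0.25 = 0.0788123 GPa^-1
Ex = 12.69 GPa

12.69 GPa


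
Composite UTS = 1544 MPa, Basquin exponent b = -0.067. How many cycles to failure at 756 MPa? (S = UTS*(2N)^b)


N = 0.5 * (S/UTS)^(1/b) = 0.5 * (756/1544)^(1/-0.067) = 21267.1267 cycles

21267.1267 cycles


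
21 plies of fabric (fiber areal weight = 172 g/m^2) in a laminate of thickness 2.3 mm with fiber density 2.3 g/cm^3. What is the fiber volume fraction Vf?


Vf = n * FAW / (rho_f * h * 1000) = 21 * 172 / (2.3 * 2.3 * 1000) = 0.6828

0.6828


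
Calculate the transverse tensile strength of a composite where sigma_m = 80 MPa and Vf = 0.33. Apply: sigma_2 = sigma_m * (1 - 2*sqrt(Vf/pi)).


factor = 1 - 2*sqrt(0.33/pi) = 0.3518
sigma_2 = 80 * 0.3518 = 28.14 MPa

28.14 MPa


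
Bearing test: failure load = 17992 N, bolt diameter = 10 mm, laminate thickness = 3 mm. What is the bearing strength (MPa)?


sigma_br = F/(d*h) = 17992/(10*3) = 599.7 MPa

599.7 MPa


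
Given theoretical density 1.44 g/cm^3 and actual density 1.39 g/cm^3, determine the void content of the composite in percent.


Void% = (rho_theo - rho_actual)/rho_theo * 100 = (1.44 - 1.39)/1.44 * 100 = 3.47%

3.47%


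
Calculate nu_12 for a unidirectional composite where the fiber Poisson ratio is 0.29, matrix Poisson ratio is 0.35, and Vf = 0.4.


nu_12 = nu_f*Vf + nu_m*(1-Vf) = 0.29*0.4 + 0.35*0.6 = 0.326

0.326


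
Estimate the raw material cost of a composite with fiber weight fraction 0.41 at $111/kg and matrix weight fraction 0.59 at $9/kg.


Cost = cost_f*Wf + cost_m*Wm = 111*0.41 + 9*0.59 = $50.82/kg

$50.82/kg


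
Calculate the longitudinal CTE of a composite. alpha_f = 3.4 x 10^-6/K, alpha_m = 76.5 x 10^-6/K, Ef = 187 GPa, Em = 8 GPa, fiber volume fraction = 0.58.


E1 = Ef*Vf + Em*(1-Vf) = 111.82
alpha_1 = (alpha_f*Ef*Vf + alpha_m*Em*(1-Vf))/E1 = 5.6 x 10^-6/K

5.6 x 10^-6/K


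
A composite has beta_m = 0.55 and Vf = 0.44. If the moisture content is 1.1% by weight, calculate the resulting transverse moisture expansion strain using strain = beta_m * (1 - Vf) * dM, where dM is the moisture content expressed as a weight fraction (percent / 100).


dM = 1.1/100 = 0.011
strain = beta_m * (1-Vf) * dM = 0.55 * 0.56 * 0.011 = 0.003388

0.003388


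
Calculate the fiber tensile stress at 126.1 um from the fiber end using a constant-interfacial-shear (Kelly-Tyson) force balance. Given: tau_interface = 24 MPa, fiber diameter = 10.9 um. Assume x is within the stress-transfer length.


Force balance: sigma_f * (pi*d^2/4) = tau * (pi*d) * x  ->  sigma_f = 4 * tau * x / d
sigma_f = 4 * 24 * 126.1 / 10.9 = 1110.6 MPa

1110.6 MPa


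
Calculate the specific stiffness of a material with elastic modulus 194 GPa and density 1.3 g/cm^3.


Specific stiffness = E/rho = 194/1.3 = 149.2 GPa/(g/cm^3)

149.2 GPa/(g/cm^3)


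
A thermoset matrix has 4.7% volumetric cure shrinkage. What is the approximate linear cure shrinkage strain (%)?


Linear shrinkage ≈ vol_shrink/3 = 4.7/3 = 1.567%

1.567%


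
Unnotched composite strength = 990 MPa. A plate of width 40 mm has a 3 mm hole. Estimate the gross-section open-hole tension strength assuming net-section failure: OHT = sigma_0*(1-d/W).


OHT = sigma_0*(1-d/W) = 990*(1-3/40) = 915.8 MPa

915.8 MPa


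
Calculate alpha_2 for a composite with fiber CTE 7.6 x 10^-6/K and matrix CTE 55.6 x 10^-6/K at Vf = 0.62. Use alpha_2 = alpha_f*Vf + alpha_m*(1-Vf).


alpha_2 = alpha_f*Vf + alpha_m*(1-Vf) = 7.6*0.62 + 55.6*0.38 = 25.8 x 10^-6/K

25.8 x 10^-6/K


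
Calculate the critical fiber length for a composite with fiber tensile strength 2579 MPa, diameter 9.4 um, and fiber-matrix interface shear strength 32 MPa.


Lc = sigma_f * d / (2 * tau_i) = 2579 * 9.4 / (2 * 32) = 378.8 um

378.8 um


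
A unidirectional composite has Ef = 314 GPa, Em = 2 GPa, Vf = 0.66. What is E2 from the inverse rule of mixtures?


1/E2 = Vf/Ef + (1-Vf)/Em = 0.66/314 + 0.34/2
E2 = 5.81 GPa

5.81 GPa


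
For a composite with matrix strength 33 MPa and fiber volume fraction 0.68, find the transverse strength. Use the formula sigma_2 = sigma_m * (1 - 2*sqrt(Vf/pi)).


factor = 1 - 2*sqrt(0.68/pi) = 0.0695
sigma_2 = 33 * 0.0695 = 2.29 MPa

2.29 MPa


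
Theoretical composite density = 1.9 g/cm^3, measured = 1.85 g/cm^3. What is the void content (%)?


Void% = (rho_theo - rho_actual)/rho_theo * 100 = (1.9 - 1.85)/1.9 * 100 = 2.63%

2.63%


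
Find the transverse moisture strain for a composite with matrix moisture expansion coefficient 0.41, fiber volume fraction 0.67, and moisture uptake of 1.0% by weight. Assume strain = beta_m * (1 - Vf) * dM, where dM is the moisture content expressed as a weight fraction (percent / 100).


dM = 1.0/100 = 0.01
strain = beta_m * (1-Vf) * dM = 0.41 * 0.33 * 0.01 = 0.001353

0.001353


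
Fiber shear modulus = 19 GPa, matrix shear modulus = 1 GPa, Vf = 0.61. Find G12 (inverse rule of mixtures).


1/G12 = Vf/Gf + (1-Vf)/Gm = 0.61/19 + 0.39/1
G12 = 2.37 GPa

2.37 GPa


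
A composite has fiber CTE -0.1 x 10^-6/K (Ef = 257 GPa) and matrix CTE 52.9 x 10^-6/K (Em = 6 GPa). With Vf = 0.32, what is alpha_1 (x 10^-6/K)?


E1 = Ef*Vf + Em*(1-Vf) = 86.32
alpha_1 = (alpha_f*Ef*Vf + alpha_m*Em*(1-Vf))/E1 = 2.41 x 10^-6/K

2.41 x 10^-6/K
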